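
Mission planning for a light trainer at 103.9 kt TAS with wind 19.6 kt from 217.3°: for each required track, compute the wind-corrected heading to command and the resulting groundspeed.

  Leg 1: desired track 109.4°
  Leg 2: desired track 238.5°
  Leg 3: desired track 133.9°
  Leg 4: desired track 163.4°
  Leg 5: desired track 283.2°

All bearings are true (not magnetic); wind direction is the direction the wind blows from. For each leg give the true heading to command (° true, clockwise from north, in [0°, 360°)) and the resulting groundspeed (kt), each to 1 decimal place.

Leg 1: heading=119.7°, groundspeed=108.2 kt
Leg 2: heading=234.6°, groundspeed=85.4 kt
Leg 3: heading=144.7°, groundspeed=99.8 kt
Leg 4: heading=172.2°, groundspeed=91.1 kt
Leg 5: heading=273.3°, groundspeed=94.3 kt

Leg 1: desired track 109.4°; wind correction +10.3° → command heading 119.7°, groundspeed 108.2 kt
Leg 2: desired track 238.5°; wind correction -3.9° → command heading 234.6°, groundspeed 85.4 kt
Leg 3: desired track 133.9°; wind correction +10.8° → command heading 144.7°, groundspeed 99.8 kt
Leg 4: desired track 163.4°; wind correction +8.8° → command heading 172.2°, groundspeed 91.1 kt
Leg 5: desired track 283.2°; wind correction -9.9° → command heading 273.3°, groundspeed 94.3 kt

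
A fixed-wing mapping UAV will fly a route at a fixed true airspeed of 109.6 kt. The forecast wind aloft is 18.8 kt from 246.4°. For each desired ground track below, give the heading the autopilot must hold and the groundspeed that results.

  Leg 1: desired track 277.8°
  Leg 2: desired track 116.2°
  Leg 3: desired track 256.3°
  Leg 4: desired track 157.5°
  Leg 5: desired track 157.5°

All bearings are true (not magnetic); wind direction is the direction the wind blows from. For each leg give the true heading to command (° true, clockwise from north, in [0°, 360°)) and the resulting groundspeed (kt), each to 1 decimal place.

Leg 1: desired track 277.8°; wind correction -5.1° → command heading 272.7°, groundspeed 93.1 kt
Leg 2: desired track 116.2°; wind correction +7.5° → command heading 123.7°, groundspeed 120.8 kt
Leg 3: desired track 256.3°; wind correction -1.7° → command heading 254.6°, groundspeed 91.0 kt
Leg 4: desired track 157.5°; wind correction +9.9° → command heading 167.4°, groundspeed 107.6 kt
Leg 5: desired track 157.5°; wind correction +9.9° → command heading 167.4°, groundspeed 107.6 kt

Leg 1: heading=272.7°, groundspeed=93.1 kt
Leg 2: heading=123.7°, groundspeed=120.8 kt
Leg 3: heading=254.6°, groundspeed=91.0 kt
Leg 4: heading=167.4°, groundspeed=107.6 kt
Leg 5: heading=167.4°, groundspeed=107.6 kt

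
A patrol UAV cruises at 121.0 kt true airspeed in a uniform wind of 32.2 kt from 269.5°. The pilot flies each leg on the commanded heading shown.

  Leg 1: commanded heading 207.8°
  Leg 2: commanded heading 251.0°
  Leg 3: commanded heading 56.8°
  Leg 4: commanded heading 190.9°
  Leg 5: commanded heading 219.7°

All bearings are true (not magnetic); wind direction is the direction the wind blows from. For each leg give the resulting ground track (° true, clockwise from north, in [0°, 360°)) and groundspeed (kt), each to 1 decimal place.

Leg 1: track=192.8°, groundspeed=109.5 kt
Leg 2: track=244.6°, groundspeed=91.0 kt
Leg 3: track=63.5°, groundspeed=149.1 kt
Leg 4: track=175.5°, groundspeed=118.9 kt
Leg 5: track=205.9°, groundspeed=103.2 kt

Leg 1: heading 207.8°; drift -15.0° → track 192.8°, groundspeed 109.5 kt
Leg 2: heading 251.0°; drift -6.4° → track 244.6°, groundspeed 91.0 kt
Leg 3: heading 56.8°; drift +6.7° → track 63.5°, groundspeed 149.1 kt
Leg 4: heading 190.9°; drift -15.4° → track 175.5°, groundspeed 118.9 kt
Leg 5: heading 219.7°; drift -13.8° → track 205.9°, groundspeed 103.2 kt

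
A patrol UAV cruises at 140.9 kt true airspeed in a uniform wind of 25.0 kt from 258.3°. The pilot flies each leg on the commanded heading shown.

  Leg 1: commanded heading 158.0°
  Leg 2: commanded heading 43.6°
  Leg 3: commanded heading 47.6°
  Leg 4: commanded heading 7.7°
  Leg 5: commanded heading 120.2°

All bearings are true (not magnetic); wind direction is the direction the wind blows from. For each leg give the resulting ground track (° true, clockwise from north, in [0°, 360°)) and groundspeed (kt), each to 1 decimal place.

Leg 1: heading 158.0°; drift -9.6° → track 148.4°, groundspeed 147.4 kt
Leg 2: heading 43.6°; drift +5.0° → track 48.6°, groundspeed 162.1 kt
Leg 3: heading 47.6°; drift +4.5° → track 52.1°, groundspeed 162.9 kt
Leg 4: heading 7.7°; drift +9.0° → track 16.7°, groundspeed 151.1 kt
Leg 5: heading 120.2°; drift -6.0° → track 114.2°, groundspeed 160.4 kt

Leg 1: track=148.4°, groundspeed=147.4 kt
Leg 2: track=48.6°, groundspeed=162.1 kt
Leg 3: track=52.1°, groundspeed=162.9 kt
Leg 4: track=16.7°, groundspeed=151.1 kt
Leg 5: track=114.2°, groundspeed=160.4 kt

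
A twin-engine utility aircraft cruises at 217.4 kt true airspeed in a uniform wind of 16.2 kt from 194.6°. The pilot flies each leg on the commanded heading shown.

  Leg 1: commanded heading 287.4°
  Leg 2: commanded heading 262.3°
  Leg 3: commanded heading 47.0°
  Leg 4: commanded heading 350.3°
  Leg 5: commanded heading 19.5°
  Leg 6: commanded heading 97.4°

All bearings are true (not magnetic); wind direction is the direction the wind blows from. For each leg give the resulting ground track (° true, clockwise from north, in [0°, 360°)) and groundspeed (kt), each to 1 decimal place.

Leg 1: track=291.6°, groundspeed=218.8 kt
Leg 2: track=266.4°, groundspeed=211.8 kt
Leg 3: track=44.8°, groundspeed=231.2 kt
Leg 4: track=351.9°, groundspeed=232.3 kt
Leg 5: track=19.2°, groundspeed=233.5 kt
Leg 6: track=93.2°, groundspeed=220.0 kt

Leg 1: heading 287.4°; drift +4.2° → track 291.6°, groundspeed 218.8 kt
Leg 2: heading 262.3°; drift +4.1° → track 266.4°, groundspeed 211.8 kt
Leg 3: heading 47.0°; drift -2.2° → track 44.8°, groundspeed 231.2 kt
Leg 4: heading 350.3°; drift +1.6° → track 351.9°, groundspeed 232.3 kt
Leg 5: heading 19.5°; drift -0.3° → track 19.2°, groundspeed 233.5 kt
Leg 6: heading 97.4°; drift -4.2° → track 93.2°, groundspeed 220.0 kt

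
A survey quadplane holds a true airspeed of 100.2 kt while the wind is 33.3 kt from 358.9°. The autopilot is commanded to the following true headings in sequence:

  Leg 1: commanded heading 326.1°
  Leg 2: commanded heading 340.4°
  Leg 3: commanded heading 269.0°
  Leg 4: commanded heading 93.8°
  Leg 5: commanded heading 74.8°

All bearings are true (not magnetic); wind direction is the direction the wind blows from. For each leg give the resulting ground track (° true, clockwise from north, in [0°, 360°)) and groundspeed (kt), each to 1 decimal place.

Leg 1: heading 326.1°; drift -14.0° → track 312.1°, groundspeed 74.4 kt
Leg 2: heading 340.4°; drift -8.8° → track 331.6°, groundspeed 69.4 kt
Leg 3: heading 269.0°; drift -18.4° → track 250.6°, groundspeed 105.5 kt
Leg 4: heading 93.8°; drift +17.8° → track 111.6°, groundspeed 108.3 kt
Leg 5: heading 74.8°; drift +19.3° → track 94.1°, groundspeed 97.6 kt

Leg 1: track=312.1°, groundspeed=74.4 kt
Leg 2: track=331.6°, groundspeed=69.4 kt
Leg 3: track=250.6°, groundspeed=105.5 kt
Leg 4: track=111.6°, groundspeed=108.3 kt
Leg 5: track=94.1°, groundspeed=97.6 kt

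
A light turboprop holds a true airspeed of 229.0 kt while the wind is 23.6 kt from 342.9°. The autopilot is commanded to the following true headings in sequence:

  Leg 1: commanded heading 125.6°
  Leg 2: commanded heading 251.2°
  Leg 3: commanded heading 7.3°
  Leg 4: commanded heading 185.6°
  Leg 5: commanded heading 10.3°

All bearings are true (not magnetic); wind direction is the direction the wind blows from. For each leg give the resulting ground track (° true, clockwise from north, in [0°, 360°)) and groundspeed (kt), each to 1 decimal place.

Leg 1: track=128.9°, groundspeed=248.2 kt
Leg 2: track=245.3°, groundspeed=230.9 kt
Leg 3: track=10.0°, groundspeed=207.7 kt
Leg 4: track=183.5°, groundspeed=250.9 kt
Leg 5: track=13.3°, groundspeed=208.3 kt

Leg 1: heading 125.6°; drift +3.3° → track 128.9°, groundspeed 248.2 kt
Leg 2: heading 251.2°; drift -5.9° → track 245.3°, groundspeed 230.9 kt
Leg 3: heading 7.3°; drift +2.7° → track 10.0°, groundspeed 207.7 kt
Leg 4: heading 185.6°; drift -2.1° → track 183.5°, groundspeed 250.9 kt
Leg 5: heading 10.3°; drift +3.0° → track 13.3°, groundspeed 208.3 kt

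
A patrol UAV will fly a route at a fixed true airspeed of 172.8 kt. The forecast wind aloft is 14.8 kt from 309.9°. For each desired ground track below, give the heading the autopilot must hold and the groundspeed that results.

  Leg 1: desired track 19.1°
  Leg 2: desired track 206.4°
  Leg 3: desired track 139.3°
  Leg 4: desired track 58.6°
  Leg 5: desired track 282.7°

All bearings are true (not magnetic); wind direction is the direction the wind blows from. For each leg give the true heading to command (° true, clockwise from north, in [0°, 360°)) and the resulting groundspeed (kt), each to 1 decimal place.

Leg 1: heading=14.5°, groundspeed=167.0 kt
Leg 2: heading=211.2°, groundspeed=175.7 kt
Leg 3: heading=140.1°, groundspeed=187.4 kt
Leg 4: heading=53.9°, groundspeed=177.0 kt
Leg 5: heading=284.9°, groundspeed=159.5 kt

Leg 1: desired track 19.1°; wind correction -4.6° → command heading 14.5°, groundspeed 167.0 kt
Leg 2: desired track 206.4°; wind correction +4.8° → command heading 211.2°, groundspeed 175.7 kt
Leg 3: desired track 139.3°; wind correction +0.8° → command heading 140.1°, groundspeed 187.4 kt
Leg 4: desired track 58.6°; wind correction -4.7° → command heading 53.9°, groundspeed 177.0 kt
Leg 5: desired track 282.7°; wind correction +2.2° → command heading 284.9°, groundspeed 159.5 kt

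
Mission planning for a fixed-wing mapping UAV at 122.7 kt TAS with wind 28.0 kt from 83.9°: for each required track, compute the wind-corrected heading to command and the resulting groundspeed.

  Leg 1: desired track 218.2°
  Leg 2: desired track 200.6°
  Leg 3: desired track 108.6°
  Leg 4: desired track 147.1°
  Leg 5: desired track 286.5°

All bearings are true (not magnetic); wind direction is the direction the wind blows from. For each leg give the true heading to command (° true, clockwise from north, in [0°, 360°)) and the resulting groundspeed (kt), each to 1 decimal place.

Leg 1: heading=208.8°, groundspeed=140.6 kt
Leg 2: heading=188.8°, groundspeed=132.7 kt
Leg 3: heading=103.1°, groundspeed=96.7 kt
Leg 4: heading=135.3°, groundspeed=107.5 kt
Leg 5: heading=291.5°, groundspeed=148.1 kt

Leg 1: desired track 218.2°; wind correction -9.4° → command heading 208.8°, groundspeed 140.6 kt
Leg 2: desired track 200.6°; wind correction -11.8° → command heading 188.8°, groundspeed 132.7 kt
Leg 3: desired track 108.6°; wind correction -5.5° → command heading 103.1°, groundspeed 96.7 kt
Leg 4: desired track 147.1°; wind correction -11.8° → command heading 135.3°, groundspeed 107.5 kt
Leg 5: desired track 286.5°; wind correction +5.0° → command heading 291.5°, groundspeed 148.1 kt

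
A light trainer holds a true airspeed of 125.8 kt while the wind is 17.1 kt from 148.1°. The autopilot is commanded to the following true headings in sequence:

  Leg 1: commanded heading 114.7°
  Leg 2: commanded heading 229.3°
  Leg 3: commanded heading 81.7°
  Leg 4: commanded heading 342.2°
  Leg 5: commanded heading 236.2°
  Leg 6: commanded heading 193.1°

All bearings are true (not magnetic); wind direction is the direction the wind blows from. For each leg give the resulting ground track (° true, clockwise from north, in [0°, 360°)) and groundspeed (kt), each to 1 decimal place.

Leg 1: heading 114.7°; drift -4.8° → track 109.9°, groundspeed 111.9 kt
Leg 2: heading 229.3°; drift +7.8° → track 237.1°, groundspeed 124.3 kt
Leg 3: heading 81.7°; drift -7.5° → track 74.2°, groundspeed 120.0 kt
Leg 4: heading 342.2°; drift -1.7° → track 340.5°, groundspeed 142.4 kt
Leg 5: heading 236.2°; drift +7.8° → track 244.0°, groundspeed 126.4 kt
Leg 6: heading 193.1°; drift +6.1° → track 199.2°, groundspeed 114.3 kt

Leg 1: track=109.9°, groundspeed=111.9 kt
Leg 2: track=237.1°, groundspeed=124.3 kt
Leg 3: track=74.2°, groundspeed=120.0 kt
Leg 4: track=340.5°, groundspeed=142.4 kt
Leg 5: track=244.0°, groundspeed=126.4 kt
Leg 6: track=199.2°, groundspeed=114.3 kt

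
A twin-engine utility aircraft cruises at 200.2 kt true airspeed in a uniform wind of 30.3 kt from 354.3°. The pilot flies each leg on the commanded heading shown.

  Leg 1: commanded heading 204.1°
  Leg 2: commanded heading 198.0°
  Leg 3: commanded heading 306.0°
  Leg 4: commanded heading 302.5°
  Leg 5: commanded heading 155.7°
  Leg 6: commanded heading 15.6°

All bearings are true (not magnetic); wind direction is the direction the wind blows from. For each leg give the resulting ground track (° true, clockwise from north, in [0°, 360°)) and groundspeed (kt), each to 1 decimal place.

Leg 1: heading 204.1°; drift -3.8° → track 200.3°, groundspeed 227.0 kt
Leg 2: heading 198.0°; drift -3.1° → track 194.9°, groundspeed 228.3 kt
Leg 3: heading 306.0°; drift -7.2° → track 298.8°, groundspeed 181.5 kt
Leg 4: heading 302.5°; drift -7.5° → track 295.0°, groundspeed 183.0 kt
Leg 5: heading 155.7°; drift +2.4° → track 158.1°, groundspeed 229.1 kt
Leg 6: heading 15.6°; drift +3.7° → track 19.3°, groundspeed 172.3 kt

Leg 1: track=200.3°, groundspeed=227.0 kt
Leg 2: track=194.9°, groundspeed=228.3 kt
Leg 3: track=298.8°, groundspeed=181.5 kt
Leg 4: track=295.0°, groundspeed=183.0 kt
Leg 5: track=158.1°, groundspeed=229.1 kt
Leg 6: track=19.3°, groundspeed=172.3 kt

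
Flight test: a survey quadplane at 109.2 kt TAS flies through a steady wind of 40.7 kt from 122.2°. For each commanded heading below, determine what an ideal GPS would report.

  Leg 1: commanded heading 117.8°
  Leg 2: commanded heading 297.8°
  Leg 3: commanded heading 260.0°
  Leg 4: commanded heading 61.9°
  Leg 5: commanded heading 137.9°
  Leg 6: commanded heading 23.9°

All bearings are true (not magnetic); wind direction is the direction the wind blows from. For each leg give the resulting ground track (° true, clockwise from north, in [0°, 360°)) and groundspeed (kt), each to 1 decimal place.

Leg 1: heading 117.8°; drift -2.6° → track 115.2°, groundspeed 68.7 kt
Leg 2: heading 297.8°; drift +1.2° → track 299.0°, groundspeed 149.8 kt
Leg 3: heading 260.0°; drift +11.1° → track 271.1°, groundspeed 142.0 kt
Leg 4: heading 61.9°; drift -21.7° → track 40.2°, groundspeed 95.8 kt
Leg 5: heading 137.9°; drift +8.9° → track 146.8°, groundspeed 70.9 kt
Leg 6: heading 23.9°; drift -19.3° → track 4.6°, groundspeed 121.9 kt

Leg 1: track=115.2°, groundspeed=68.7 kt
Leg 2: track=299.0°, groundspeed=149.8 kt
Leg 3: track=271.1°, groundspeed=142.0 kt
Leg 4: track=40.2°, groundspeed=95.8 kt
Leg 5: track=146.8°, groundspeed=70.9 kt
Leg 6: track=4.6°, groundspeed=121.9 kt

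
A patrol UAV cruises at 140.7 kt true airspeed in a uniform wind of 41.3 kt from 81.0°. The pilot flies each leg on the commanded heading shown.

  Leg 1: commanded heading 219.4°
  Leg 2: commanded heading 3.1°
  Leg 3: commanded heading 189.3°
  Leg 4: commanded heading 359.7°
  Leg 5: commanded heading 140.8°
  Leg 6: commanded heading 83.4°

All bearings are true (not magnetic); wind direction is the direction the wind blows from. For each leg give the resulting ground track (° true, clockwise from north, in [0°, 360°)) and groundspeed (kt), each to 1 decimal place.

Leg 1: heading 219.4°; drift +9.1° → track 228.5°, groundspeed 173.8 kt
Leg 2: heading 3.1°; drift -17.0° → track 346.1°, groundspeed 138.1 kt
Leg 3: heading 189.3°; drift +14.3° → track 203.6°, groundspeed 158.6 kt
Leg 4: heading 359.7°; drift -16.9° → track 342.8°, groundspeed 140.5 kt
Leg 5: heading 140.8°; drift +16.6° → track 157.4°, groundspeed 125.1 kt
Leg 6: heading 83.4°; drift +1.0° → track 84.4°, groundspeed 99.5 kt

Leg 1: track=228.5°, groundspeed=173.8 kt
Leg 2: track=346.1°, groundspeed=138.1 kt
Leg 3: track=203.6°, groundspeed=158.6 kt
Leg 4: track=342.8°, groundspeed=140.5 kt
Leg 5: track=157.4°, groundspeed=125.1 kt
Leg 6: track=84.4°, groundspeed=99.5 kt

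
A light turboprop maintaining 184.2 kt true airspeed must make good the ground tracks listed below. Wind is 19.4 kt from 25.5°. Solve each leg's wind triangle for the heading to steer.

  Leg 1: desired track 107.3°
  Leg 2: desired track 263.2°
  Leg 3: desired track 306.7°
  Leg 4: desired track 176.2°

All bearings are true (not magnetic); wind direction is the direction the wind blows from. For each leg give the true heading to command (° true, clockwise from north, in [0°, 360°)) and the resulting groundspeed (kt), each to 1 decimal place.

Leg 1: heading=101.3°, groundspeed=180.4 kt
Leg 2: heading=268.3°, groundspeed=193.8 kt
Leg 3: heading=312.6°, groundspeed=179.4 kt
Leg 4: heading=173.2°, groundspeed=200.9 kt

Leg 1: desired track 107.3°; wind correction -6.0° → command heading 101.3°, groundspeed 180.4 kt
Leg 2: desired track 263.2°; wind correction +5.1° → command heading 268.3°, groundspeed 193.8 kt
Leg 3: desired track 306.7°; wind correction +5.9° → command heading 312.6°, groundspeed 179.4 kt
Leg 4: desired track 176.2°; wind correction -3.0° → command heading 173.2°, groundspeed 200.9 kt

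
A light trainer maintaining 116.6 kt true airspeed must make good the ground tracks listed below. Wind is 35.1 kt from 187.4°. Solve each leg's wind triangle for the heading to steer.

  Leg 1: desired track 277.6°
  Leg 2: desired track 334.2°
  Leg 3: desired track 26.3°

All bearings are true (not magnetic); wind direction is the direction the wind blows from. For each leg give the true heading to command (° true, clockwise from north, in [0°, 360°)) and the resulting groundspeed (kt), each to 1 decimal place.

Leg 1: heading=260.1°, groundspeed=111.3 kt
Leg 2: heading=324.7°, groundspeed=144.4 kt
Leg 3: heading=31.9°, groundspeed=149.3 kt

Leg 1: desired track 277.6°; wind correction -17.5° → command heading 260.1°, groundspeed 111.3 kt
Leg 2: desired track 334.2°; wind correction -9.5° → command heading 324.7°, groundspeed 144.4 kt
Leg 3: desired track 26.3°; wind correction +5.6° → command heading 31.9°, groundspeed 149.3 kt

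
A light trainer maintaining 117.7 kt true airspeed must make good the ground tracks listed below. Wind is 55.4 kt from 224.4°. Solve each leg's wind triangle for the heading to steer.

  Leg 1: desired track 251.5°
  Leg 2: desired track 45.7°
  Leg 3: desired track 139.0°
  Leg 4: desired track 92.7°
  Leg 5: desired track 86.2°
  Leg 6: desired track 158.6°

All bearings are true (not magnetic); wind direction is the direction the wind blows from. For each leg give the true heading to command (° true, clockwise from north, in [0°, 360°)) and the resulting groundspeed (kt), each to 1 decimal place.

Leg 1: desired track 251.5°; wind correction -12.4° → command heading 239.1°, groundspeed 65.6 kt
Leg 2: desired track 45.7°; wind correction +0.6° → command heading 46.3°, groundspeed 173.1 kt
Leg 3: desired track 139.0°; wind correction +28.0° → command heading 167.0°, groundspeed 99.5 kt
Leg 4: desired track 92.7°; wind correction +20.6° → command heading 113.3°, groundspeed 147.0 kt
Leg 5: desired track 86.2°; wind correction +18.3° → command heading 104.5°, groundspeed 153.1 kt
Leg 6: desired track 158.6°; wind correction +25.4° → command heading 184.0°, groundspeed 83.6 kt

Leg 1: heading=239.1°, groundspeed=65.6 kt
Leg 2: heading=46.3°, groundspeed=173.1 kt
Leg 3: heading=167.0°, groundspeed=99.5 kt
Leg 4: heading=113.3°, groundspeed=147.0 kt
Leg 5: heading=104.5°, groundspeed=153.1 kt
Leg 6: heading=184.0°, groundspeed=83.6 kt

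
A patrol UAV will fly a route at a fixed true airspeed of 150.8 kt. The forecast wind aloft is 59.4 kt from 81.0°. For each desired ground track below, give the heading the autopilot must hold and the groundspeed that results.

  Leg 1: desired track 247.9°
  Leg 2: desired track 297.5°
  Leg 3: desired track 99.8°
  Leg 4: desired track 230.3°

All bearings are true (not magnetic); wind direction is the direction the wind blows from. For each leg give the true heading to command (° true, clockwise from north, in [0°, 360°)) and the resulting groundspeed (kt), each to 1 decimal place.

Leg 1: heading=242.8°, groundspeed=208.1 kt
Leg 2: heading=311.1°, groundspeed=194.4 kt
Leg 3: heading=92.5°, groundspeed=93.3 kt
Leg 4: heading=218.7°, groundspeed=198.8 kt

Leg 1: desired track 247.9°; wind correction -5.1° → command heading 242.8°, groundspeed 208.1 kt
Leg 2: desired track 297.5°; wind correction +13.6° → command heading 311.1°, groundspeed 194.4 kt
Leg 3: desired track 99.8°; wind correction -7.3° → command heading 92.5°, groundspeed 93.3 kt
Leg 4: desired track 230.3°; wind correction -11.6° → command heading 218.7°, groundspeed 198.8 kt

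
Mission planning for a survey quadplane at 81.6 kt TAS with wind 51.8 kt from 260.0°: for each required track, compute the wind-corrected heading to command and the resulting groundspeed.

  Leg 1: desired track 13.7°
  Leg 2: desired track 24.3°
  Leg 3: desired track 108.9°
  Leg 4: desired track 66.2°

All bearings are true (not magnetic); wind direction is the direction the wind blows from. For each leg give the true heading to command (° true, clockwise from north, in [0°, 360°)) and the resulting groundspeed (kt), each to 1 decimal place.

Leg 1: desired track 13.7°; wind correction -35.5° → command heading 338.2°, groundspeed 87.2 kt
Leg 2: desired track 24.3°; wind correction -31.6° → command heading 352.7°, groundspeed 98.7 kt
Leg 3: desired track 108.9°; wind correction +17.9° → command heading 126.8°, groundspeed 123.0 kt
Leg 4: desired track 66.2°; wind correction -8.7° → command heading 57.5°, groundspeed 131.0 kt

Leg 1: heading=338.2°, groundspeed=87.2 kt
Leg 2: heading=352.7°, groundspeed=98.7 kt
Leg 3: heading=126.8°, groundspeed=123.0 kt
Leg 4: heading=57.5°, groundspeed=131.0 kt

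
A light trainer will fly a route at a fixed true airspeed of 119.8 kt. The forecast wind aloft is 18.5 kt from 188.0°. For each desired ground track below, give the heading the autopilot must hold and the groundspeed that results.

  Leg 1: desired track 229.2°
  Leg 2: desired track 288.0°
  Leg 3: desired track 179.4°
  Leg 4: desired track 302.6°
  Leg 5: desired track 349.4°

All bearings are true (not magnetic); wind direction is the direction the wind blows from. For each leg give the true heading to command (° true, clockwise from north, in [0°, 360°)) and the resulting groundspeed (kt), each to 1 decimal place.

Leg 1: desired track 229.2°; wind correction -5.8° → command heading 223.4°, groundspeed 105.3 kt
Leg 2: desired track 288.0°; wind correction -8.7° → command heading 279.3°, groundspeed 121.6 kt
Leg 3: desired track 179.4°; wind correction +1.3° → command heading 180.7°, groundspeed 101.5 kt
Leg 4: desired track 302.6°; wind correction -8.1° → command heading 294.5°, groundspeed 126.3 kt
Leg 5: desired track 349.4°; wind correction -2.8° → command heading 346.6°, groundspeed 137.2 kt

Leg 1: heading=223.4°, groundspeed=105.3 kt
Leg 2: heading=279.3°, groundspeed=121.6 kt
Leg 3: heading=180.7°, groundspeed=101.5 kt
Leg 4: heading=294.5°, groundspeed=126.3 kt
Leg 5: heading=346.6°, groundspeed=137.2 kt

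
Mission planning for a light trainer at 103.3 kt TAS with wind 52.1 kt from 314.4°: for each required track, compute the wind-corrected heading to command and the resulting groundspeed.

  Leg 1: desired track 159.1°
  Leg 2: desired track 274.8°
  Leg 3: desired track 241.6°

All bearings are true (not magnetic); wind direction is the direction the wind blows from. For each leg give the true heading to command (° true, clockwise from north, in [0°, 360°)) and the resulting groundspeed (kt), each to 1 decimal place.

Leg 1: desired track 159.1°; wind correction +12.2° → command heading 171.3°, groundspeed 148.3 kt
Leg 2: desired track 274.8°; wind correction +18.8° → command heading 293.6°, groundspeed 57.7 kt
Leg 3: desired track 241.6°; wind correction +28.8° → command heading 270.4°, groundspeed 75.1 kt

Leg 1: heading=171.3°, groundspeed=148.3 kt
Leg 2: heading=293.6°, groundspeed=57.7 kt
Leg 3: heading=270.4°, groundspeed=75.1 kt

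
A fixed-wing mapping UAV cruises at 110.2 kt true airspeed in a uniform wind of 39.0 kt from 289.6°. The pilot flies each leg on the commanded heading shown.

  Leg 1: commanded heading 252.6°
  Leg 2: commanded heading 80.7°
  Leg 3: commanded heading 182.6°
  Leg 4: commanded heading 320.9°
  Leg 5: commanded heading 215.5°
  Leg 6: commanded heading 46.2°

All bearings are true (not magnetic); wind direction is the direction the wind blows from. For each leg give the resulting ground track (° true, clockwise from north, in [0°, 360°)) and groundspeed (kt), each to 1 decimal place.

Leg 1: heading 252.6°; drift -16.5° → track 236.1°, groundspeed 82.5 kt
Leg 2: heading 80.7°; drift +7.4° → track 88.1°, groundspeed 145.6 kt
Leg 3: heading 182.6°; drift -17.1° → track 165.5°, groundspeed 127.2 kt
Leg 4: heading 320.9°; drift +14.8° → track 335.7°, groundspeed 79.5 kt
Leg 5: heading 215.5°; drift -20.7° → track 194.8°, groundspeed 106.3 kt
Leg 6: heading 46.2°; drift +15.3° → track 61.5°, groundspeed 132.3 kt

Leg 1: track=236.1°, groundspeed=82.5 kt
Leg 2: track=88.1°, groundspeed=145.6 kt
Leg 3: track=165.5°, groundspeed=127.2 kt
Leg 4: track=335.7°, groundspeed=79.5 kt
Leg 5: track=194.8°, groundspeed=106.3 kt
Leg 6: track=61.5°, groundspeed=132.3 kt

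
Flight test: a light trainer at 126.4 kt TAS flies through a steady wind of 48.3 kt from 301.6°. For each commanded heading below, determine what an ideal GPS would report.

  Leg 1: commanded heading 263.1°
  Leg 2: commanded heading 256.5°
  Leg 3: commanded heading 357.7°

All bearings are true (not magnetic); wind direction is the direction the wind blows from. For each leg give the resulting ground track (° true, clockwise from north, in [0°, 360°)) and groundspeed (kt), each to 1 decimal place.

Leg 1: heading 263.1°; drift -18.7° → track 244.4°, groundspeed 93.6 kt
Leg 2: heading 256.5°; drift -20.3° → track 236.2°, groundspeed 98.4 kt
Leg 3: heading 357.7°; drift +22.0° → track 19.7°, groundspeed 107.2 kt

Leg 1: track=244.4°, groundspeed=93.6 kt
Leg 2: track=236.2°, groundspeed=98.4 kt
Leg 3: track=19.7°, groundspeed=107.2 kt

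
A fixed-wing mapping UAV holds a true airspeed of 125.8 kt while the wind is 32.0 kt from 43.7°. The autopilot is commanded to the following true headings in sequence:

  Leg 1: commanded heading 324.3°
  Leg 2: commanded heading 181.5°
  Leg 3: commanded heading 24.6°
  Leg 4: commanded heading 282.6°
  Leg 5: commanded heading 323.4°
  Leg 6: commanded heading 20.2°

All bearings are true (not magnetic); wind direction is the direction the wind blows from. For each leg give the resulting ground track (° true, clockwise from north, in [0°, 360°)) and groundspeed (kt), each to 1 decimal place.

Leg 1: track=309.6°, groundspeed=124.0 kt
Leg 2: track=189.7°, groundspeed=151.0 kt
Leg 3: track=18.3°, groundspeed=96.1 kt
Leg 4: track=271.7°, groundspeed=144.9 kt
Leg 5: track=308.7°, groundspeed=124.5 kt
Leg 6: track=12.7°, groundspeed=97.3 kt

Leg 1: heading 324.3°; drift -14.7° → track 309.6°, groundspeed 124.0 kt
Leg 2: heading 181.5°; drift +8.2° → track 189.7°, groundspeed 151.0 kt
Leg 3: heading 24.6°; drift -6.3° → track 18.3°, groundspeed 96.1 kt
Leg 4: heading 282.6°; drift -10.9° → track 271.7°, groundspeed 144.9 kt
Leg 5: heading 323.4°; drift -14.7° → track 308.7°, groundspeed 124.5 kt
Leg 6: heading 20.2°; drift -7.5° → track 12.7°, groundspeed 97.3 kt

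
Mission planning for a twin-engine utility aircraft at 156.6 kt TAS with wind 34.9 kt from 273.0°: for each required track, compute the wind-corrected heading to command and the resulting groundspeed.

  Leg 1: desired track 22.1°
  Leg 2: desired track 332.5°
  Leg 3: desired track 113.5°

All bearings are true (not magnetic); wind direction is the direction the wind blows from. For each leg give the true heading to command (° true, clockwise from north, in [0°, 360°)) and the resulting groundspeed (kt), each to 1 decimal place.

Leg 1: desired track 22.1°; wind correction -12.2° → command heading 9.9°, groundspeed 164.5 kt
Leg 2: desired track 332.5°; wind correction -11.1° → command heading 321.4°, groundspeed 136.0 kt
Leg 3: desired track 113.5°; wind correction +4.5° → command heading 118.0°, groundspeed 188.8 kt

Leg 1: heading=9.9°, groundspeed=164.5 kt
Leg 2: heading=321.4°, groundspeed=136.0 kt
Leg 3: heading=118.0°, groundspeed=188.8 kt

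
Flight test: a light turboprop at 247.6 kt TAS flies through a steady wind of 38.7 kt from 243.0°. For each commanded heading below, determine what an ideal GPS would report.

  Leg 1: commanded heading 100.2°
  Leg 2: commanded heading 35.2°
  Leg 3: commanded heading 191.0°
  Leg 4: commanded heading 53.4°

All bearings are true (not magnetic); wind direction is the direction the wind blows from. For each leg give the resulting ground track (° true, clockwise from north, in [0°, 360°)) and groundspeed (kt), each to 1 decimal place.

Leg 1: heading 100.2°; drift -4.8° → track 95.4°, groundspeed 279.4 kt
Leg 2: heading 35.2°; drift +3.7° → track 38.9°, groundspeed 282.4 kt
Leg 3: heading 191.0°; drift -7.8° → track 183.2°, groundspeed 225.8 kt
Leg 4: heading 53.4°; drift +1.3° → track 54.7°, groundspeed 285.8 kt

Leg 1: track=95.4°, groundspeed=279.4 kt
Leg 2: track=38.9°, groundspeed=282.4 kt
Leg 3: track=183.2°, groundspeed=225.8 kt
Leg 4: track=54.7°, groundspeed=285.8 kt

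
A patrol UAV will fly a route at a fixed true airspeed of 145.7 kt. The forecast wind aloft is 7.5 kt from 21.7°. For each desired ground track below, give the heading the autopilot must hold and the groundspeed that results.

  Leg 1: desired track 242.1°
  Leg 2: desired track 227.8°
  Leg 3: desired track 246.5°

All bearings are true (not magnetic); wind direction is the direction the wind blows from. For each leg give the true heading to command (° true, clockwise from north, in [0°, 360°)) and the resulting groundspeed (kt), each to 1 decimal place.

Leg 1: heading=244.0°, groundspeed=151.3 kt
Leg 2: heading=229.1°, groundspeed=152.4 kt
Leg 3: heading=248.6°, groundspeed=150.9 kt

Leg 1: desired track 242.1°; wind correction +1.9° → command heading 244.0°, groundspeed 151.3 kt
Leg 2: desired track 227.8°; wind correction +1.3° → command heading 229.1°, groundspeed 152.4 kt
Leg 3: desired track 246.5°; wind correction +2.1° → command heading 248.6°, groundspeed 150.9 kt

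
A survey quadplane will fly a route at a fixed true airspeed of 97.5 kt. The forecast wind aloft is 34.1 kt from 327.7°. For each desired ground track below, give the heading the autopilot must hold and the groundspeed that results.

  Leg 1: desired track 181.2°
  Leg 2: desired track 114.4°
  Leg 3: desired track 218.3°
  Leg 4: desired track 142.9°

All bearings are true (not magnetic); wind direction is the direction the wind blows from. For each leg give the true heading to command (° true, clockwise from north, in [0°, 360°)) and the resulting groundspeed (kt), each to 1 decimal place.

Leg 1: desired track 181.2°; wind correction +11.1° → command heading 192.3°, groundspeed 124.1 kt
Leg 2: desired track 114.4°; wind correction -11.1° → command heading 103.3°, groundspeed 124.2 kt
Leg 3: desired track 218.3°; wind correction +19.3° → command heading 237.6°, groundspeed 103.4 kt
Leg 4: desired track 142.9°; wind correction -1.7° → command heading 141.2°, groundspeed 131.4 kt

Leg 1: heading=192.3°, groundspeed=124.1 kt
Leg 2: heading=103.3°, groundspeed=124.2 kt
Leg 3: heading=237.6°, groundspeed=103.4 kt
Leg 4: heading=141.2°, groundspeed=131.4 kt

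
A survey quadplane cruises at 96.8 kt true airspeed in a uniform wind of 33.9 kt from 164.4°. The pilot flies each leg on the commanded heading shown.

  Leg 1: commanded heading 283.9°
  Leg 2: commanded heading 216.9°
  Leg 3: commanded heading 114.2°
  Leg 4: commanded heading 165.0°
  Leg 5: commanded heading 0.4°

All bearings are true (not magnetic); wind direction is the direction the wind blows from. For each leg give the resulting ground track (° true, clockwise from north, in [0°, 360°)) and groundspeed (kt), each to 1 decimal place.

Leg 1: track=298.5°, groundspeed=117.3 kt
Leg 2: track=236.3°, groundspeed=80.8 kt
Leg 3: track=95.1°, groundspeed=79.5 kt
Leg 4: track=165.3°, groundspeed=62.9 kt
Leg 5: track=356.3°, groundspeed=129.7 kt

Leg 1: heading 283.9°; drift +14.6° → track 298.5°, groundspeed 117.3 kt
Leg 2: heading 216.9°; drift +19.4° → track 236.3°, groundspeed 80.8 kt
Leg 3: heading 114.2°; drift -19.1° → track 95.1°, groundspeed 79.5 kt
Leg 4: heading 165.0°; drift +0.3° → track 165.3°, groundspeed 62.9 kt
Leg 5: heading 0.4°; drift -4.1° → track 356.3°, groundspeed 129.7 kt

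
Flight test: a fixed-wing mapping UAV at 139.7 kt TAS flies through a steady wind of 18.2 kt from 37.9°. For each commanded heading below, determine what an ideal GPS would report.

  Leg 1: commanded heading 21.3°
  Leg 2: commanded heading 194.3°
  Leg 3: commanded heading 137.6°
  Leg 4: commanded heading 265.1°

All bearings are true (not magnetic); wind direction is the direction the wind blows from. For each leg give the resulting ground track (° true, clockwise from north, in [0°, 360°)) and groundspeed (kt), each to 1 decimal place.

Leg 1: track=18.9°, groundspeed=122.4 kt
Leg 2: track=197.0°, groundspeed=156.5 kt
Leg 3: track=144.8°, groundspeed=143.9 kt
Leg 4: track=260.1°, groundspeed=152.7 kt

Leg 1: heading 21.3°; drift -2.4° → track 18.9°, groundspeed 122.4 kt
Leg 2: heading 194.3°; drift +2.7° → track 197.0°, groundspeed 156.5 kt
Leg 3: heading 137.6°; drift +7.2° → track 144.8°, groundspeed 143.9 kt
Leg 4: heading 265.1°; drift -5.0° → track 260.1°, groundspeed 152.7 kt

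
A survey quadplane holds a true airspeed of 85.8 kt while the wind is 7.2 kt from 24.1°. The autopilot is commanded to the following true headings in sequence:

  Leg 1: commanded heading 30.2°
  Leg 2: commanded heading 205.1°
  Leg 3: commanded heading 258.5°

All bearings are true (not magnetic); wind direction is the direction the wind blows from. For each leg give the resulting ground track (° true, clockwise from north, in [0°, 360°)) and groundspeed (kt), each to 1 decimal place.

Leg 1: heading 30.2°; drift +0.6° → track 30.8°, groundspeed 78.6 kt
Leg 2: heading 205.1°; drift -0.1° → track 205.0°, groundspeed 93.0 kt
Leg 3: heading 258.5°; drift -3.7° → track 254.8°, groundspeed 90.2 kt

Leg 1: track=30.8°, groundspeed=78.6 kt
Leg 2: track=205.0°, groundspeed=93.0 kt
Leg 3: track=254.8°, groundspeed=90.2 kt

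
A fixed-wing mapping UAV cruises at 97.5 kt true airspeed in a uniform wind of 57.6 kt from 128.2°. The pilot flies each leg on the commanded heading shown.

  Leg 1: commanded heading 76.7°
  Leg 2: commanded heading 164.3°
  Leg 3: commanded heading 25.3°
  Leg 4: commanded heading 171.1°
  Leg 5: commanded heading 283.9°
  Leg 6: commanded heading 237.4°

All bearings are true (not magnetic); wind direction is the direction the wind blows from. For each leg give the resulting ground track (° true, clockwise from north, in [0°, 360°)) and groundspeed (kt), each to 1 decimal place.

Leg 1: track=40.5°, groundspeed=76.4 kt
Leg 2: track=198.0°, groundspeed=61.2 kt
Leg 3: track=358.3°, groundspeed=123.8 kt
Leg 4: track=206.4°, groundspeed=67.8 kt
Leg 5: track=292.9°, groundspeed=151.9 kt
Leg 6: track=262.4°, groundspeed=128.5 kt

Leg 1: heading 76.7°; drift -36.2° → track 40.5°, groundspeed 76.4 kt
Leg 2: heading 164.3°; drift +33.7° → track 198.0°, groundspeed 61.2 kt
Leg 3: heading 25.3°; drift -27.0° → track 358.3°, groundspeed 123.8 kt
Leg 4: heading 171.1°; drift +35.3° → track 206.4°, groundspeed 67.8 kt
Leg 5: heading 283.9°; drift +9.0° → track 292.9°, groundspeed 151.9 kt
Leg 6: heading 237.4°; drift +25.0° → track 262.4°, groundspeed 128.5 kt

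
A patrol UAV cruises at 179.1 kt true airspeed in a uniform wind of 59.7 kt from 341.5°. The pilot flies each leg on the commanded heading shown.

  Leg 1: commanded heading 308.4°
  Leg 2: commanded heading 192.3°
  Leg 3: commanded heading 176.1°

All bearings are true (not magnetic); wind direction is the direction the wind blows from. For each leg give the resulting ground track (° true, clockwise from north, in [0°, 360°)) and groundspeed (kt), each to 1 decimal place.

Leg 1: heading 308.4°; drift -14.2° → track 294.2°, groundspeed 133.1 kt
Leg 2: heading 192.3°; drift -7.6° → track 184.7°, groundspeed 232.4 kt
Leg 3: heading 176.1°; drift -3.6° → track 172.5°, groundspeed 237.3 kt

Leg 1: track=294.2°, groundspeed=133.1 kt
Leg 2: track=184.7°, groundspeed=232.4 kt
Leg 3: track=172.5°, groundspeed=237.3 kt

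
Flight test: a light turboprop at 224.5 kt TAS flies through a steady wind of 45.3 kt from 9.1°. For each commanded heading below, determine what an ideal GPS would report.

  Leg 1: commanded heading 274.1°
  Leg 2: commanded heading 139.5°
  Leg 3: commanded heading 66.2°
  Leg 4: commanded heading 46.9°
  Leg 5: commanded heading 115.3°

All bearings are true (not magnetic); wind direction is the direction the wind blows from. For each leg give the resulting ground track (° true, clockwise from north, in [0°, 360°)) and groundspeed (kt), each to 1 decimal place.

Leg 1: heading 274.1°; drift -11.2° → track 262.9°, groundspeed 232.9 kt
Leg 2: heading 139.5°; drift +7.7° → track 147.2°, groundspeed 256.2 kt
Leg 3: heading 66.2°; drift +10.8° → track 77.0°, groundspeed 203.5 kt
Leg 4: heading 46.9°; drift +8.4° → track 55.3°, groundspeed 190.7 kt
Leg 5: heading 115.3°; drift +10.4° → track 125.7°, groundspeed 241.1 kt

Leg 1: track=262.9°, groundspeed=232.9 kt
Leg 2: track=147.2°, groundspeed=256.2 kt
Leg 3: track=77.0°, groundspeed=203.5 kt
Leg 4: track=55.3°, groundspeed=190.7 kt
Leg 5: track=125.7°, groundspeed=241.1 kt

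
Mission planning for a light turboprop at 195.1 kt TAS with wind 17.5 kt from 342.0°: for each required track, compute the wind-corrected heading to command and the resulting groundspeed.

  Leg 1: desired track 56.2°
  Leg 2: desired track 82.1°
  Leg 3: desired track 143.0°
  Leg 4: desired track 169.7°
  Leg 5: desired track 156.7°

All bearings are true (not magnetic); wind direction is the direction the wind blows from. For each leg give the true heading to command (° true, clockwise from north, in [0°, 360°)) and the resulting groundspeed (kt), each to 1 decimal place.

Leg 1: heading=51.2°, groundspeed=189.6 kt
Leg 2: heading=77.0°, groundspeed=197.4 kt
Leg 3: heading=141.3°, groundspeed=211.6 kt
Leg 4: heading=170.4°, groundspeed=212.4 kt
Leg 5: heading=156.2°, groundspeed=212.5 kt

Leg 1: desired track 56.2°; wind correction -5.0° → command heading 51.2°, groundspeed 189.6 kt
Leg 2: desired track 82.1°; wind correction -5.1° → command heading 77.0°, groundspeed 197.4 kt
Leg 3: desired track 143.0°; wind correction -1.7° → command heading 141.3°, groundspeed 211.6 kt
Leg 4: desired track 169.7°; wind correction +0.7° → command heading 170.4°, groundspeed 212.4 kt
Leg 5: desired track 156.7°; wind correction -0.5° → command heading 156.2°, groundspeed 212.5 kt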